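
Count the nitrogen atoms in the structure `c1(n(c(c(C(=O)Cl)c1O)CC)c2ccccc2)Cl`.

The symbol for nitrogen appears 1 time in the SMILES.

1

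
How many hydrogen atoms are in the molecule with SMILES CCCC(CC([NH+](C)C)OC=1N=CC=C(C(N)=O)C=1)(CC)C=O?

28

Hydrogens are implicit in SMILES; fill each atom to its normal valence:
  4 × C: 3 H each → 12
  4 × C: 2 H each → 8
  3 × C (aromatic): 1 H each → 3
  3 × O: no H
  2 × C: 1 H each → 2
  2 × C (aromatic): no H
  2 × C: no H
  1 × N: 2 H
  1 × N (charge +1): 1 H
  1 × N (aromatic): no H
  Total hydrogens = 28.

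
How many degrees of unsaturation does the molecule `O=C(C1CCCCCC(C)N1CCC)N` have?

2

Molecular formula from the SMILES: C12H24N2O.
DoU = (2C + 2 + N − H − X)/2 = (2·12 + 2 + 2 − 24 − 0)/2 = 4/2 = 2.
(Structurally: 1 ring(s) + 1 π bond(s) = 2.)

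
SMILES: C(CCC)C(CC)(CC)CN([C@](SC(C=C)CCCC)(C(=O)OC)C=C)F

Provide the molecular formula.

C22H40FNO2S

Heavy atoms from the SMILES: 22 C, 1 F, 1 N, 2 O, 1 S.
Implicit hydrogens by atom environment:
  11 × C: 2 H each → 22
  5 × C: 3 H each → 15
  3 × C: 1 H each → 3
  3 × C: no H
  2 × O: no H
  1 × F: no H
  1 × N: no H
  1 × S: no H
  Total hydrogens = 40.
Molecular formula: C22H40FNO2S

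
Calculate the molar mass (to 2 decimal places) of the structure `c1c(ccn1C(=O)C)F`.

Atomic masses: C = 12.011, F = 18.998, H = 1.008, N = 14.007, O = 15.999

127.12

Molecular formula: C6H6FNO.
M = 6×12.011 + 1×18.998 + 6×1.008 + 1×14.007 + 1×15.999 = 127.12 g/mol.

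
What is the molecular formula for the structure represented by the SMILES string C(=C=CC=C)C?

Heavy atoms from the SMILES: 6 C.
Implicit hydrogens by atom environment:
  3 × C: 1 H each → 3
  1 × C: 3 H
  1 × C: 2 H
  1 × C: no H
  Total hydrogens = 8.
Molecular formula: C6H8

C6H8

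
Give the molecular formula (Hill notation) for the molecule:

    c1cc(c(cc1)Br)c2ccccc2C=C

Heavy atoms from the SMILES: 1 Br, 14 C.
Implicit hydrogens by atom environment:
  8 × C (aromatic): 1 H each → 8
  4 × C (aromatic): no H
  1 × Br: no H
  1 × C: 2 H
  1 × C: 1 H
  Total hydrogens = 11.
Molecular formula: C14H11Br

C14H11Br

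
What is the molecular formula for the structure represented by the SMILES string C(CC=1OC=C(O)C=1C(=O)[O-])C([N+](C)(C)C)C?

C12H19NO4

Heavy atoms from the SMILES: 12 C, 1 N, 4 O.
Implicit hydrogens by atom environment:
  4 × C: 3 H each → 12
  3 × C (aromatic): no H
  2 × C: 2 H each → 4
  1 × C (aromatic): 1 H
  1 × C: 1 H
  1 × C: no H
  1 × N (charge +1): no H
  1 × O: 1 H
  1 × O (aromatic): no H
  1 × O: no H
  1 × O (charge -1): no H
  Total hydrogens = 19.
Molecular formula: C12H19NO4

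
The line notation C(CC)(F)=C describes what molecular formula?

Heavy atoms from the SMILES: 4 C, 1 F.
Implicit hydrogens by atom environment:
  2 × C: 2 H each → 4
  1 × C: 3 H
  1 × C: no H
  1 × F: no H
  Total hydrogens = 7.
Molecular formula: C4H7F

C4H7F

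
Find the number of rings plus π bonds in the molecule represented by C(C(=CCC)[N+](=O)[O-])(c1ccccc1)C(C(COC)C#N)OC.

Molecular formula from the SMILES: C17H22N2O4.
DoU = (2C + 2 + N − H − X)/2 = (2·17 + 2 + 2 − 22 − 0)/2 = 16/2 = 8.
(Structurally: 1 ring(s) + 7 π bond(s) = 8.)

8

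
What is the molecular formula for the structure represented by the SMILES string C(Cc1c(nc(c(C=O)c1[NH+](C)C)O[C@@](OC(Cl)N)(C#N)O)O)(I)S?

Heavy atoms from the SMILES: 13 C, 1 Cl, 1 I, 4 N, 5 O, 1 S.
Implicit hydrogens by atom environment:
  5 × C (aromatic): no H
  3 × C: 1 H each → 3
  3 × O: no H
  2 × C: 3 H each → 6
  2 × C: no H
  2 × O: 1 H each → 2
  1 × C: 2 H
  1 × Cl: no H
  1 × I: no H
  1 × N: 2 H
  1 × N (charge +1): 1 H
  1 × N (aromatic): no H
  1 × N: no H
  1 × S: 1 H
  Total hydrogens = 17.
Net charge +1.
Molecular formula: C13H17ClIN4O5S+

C13H17ClIN4O5S+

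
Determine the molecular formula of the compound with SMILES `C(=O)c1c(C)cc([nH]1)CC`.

Heavy atoms from the SMILES: 8 C, 1 N, 1 O.
Implicit hydrogens by atom environment:
  3 × C (aromatic): no H
  2 × C: 3 H each → 6
  1 × C: 2 H
  1 × C (aromatic): 1 H
  1 × C: 1 H
  1 × N (aromatic): 1 H
  1 × O: no H
  Total hydrogens = 11.
Molecular formula: C8H11NO

C8H11NO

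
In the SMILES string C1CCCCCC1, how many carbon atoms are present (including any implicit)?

7

The symbol for carbon appears 7 times in the SMILES.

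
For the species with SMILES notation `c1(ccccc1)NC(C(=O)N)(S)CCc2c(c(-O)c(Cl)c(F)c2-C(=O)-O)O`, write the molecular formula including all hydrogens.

Heavy atoms from the SMILES: 17 C, 1 Cl, 1 F, 2 N, 5 O, 1 S.
Implicit hydrogens by atom environment:
  7 × C (aromatic): no H
  5 × C (aromatic): 1 H each → 5
  3 × C: no H
  3 × O: 1 H each → 3
  2 × C: 2 H each → 4
  2 × O: no H
  1 × Cl: no H
  1 × F: no H
  1 × N: 2 H
  1 × N: 1 H
  1 × S: 1 H
  Total hydrogens = 16.
Molecular formula: C17H16ClFN2O5S

C17H16ClFN2O5S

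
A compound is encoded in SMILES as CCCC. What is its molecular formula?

C4H10

Heavy atoms from the SMILES: 4 C.
Implicit hydrogens by atom environment:
  2 × C: 3 H each → 6
  2 × C: 2 H each → 4
  Total hydrogens = 10.
Molecular formula: C4H10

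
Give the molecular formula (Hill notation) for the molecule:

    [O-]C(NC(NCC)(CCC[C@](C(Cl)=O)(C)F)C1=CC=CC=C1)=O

C16H21ClFN2O3-

Heavy atoms from the SMILES: 16 C, 1 Cl, 1 F, 2 N, 3 O.
Implicit hydrogens by atom environment:
  5 × C (aromatic): 1 H each → 5
  4 × C: 2 H each → 8
  4 × C: no H
  2 × C: 3 H each → 6
  2 × N: 1 H each → 2
  2 × O: no H
  1 × C (aromatic): no H
  1 × Cl: no H
  1 × F: no H
  1 × O (charge -1): no H
  Total hydrogens = 21.
Net charge -1.
Molecular formula: C16H21ClFN2O3-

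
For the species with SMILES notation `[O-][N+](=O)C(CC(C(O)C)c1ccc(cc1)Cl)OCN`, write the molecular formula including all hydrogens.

Heavy atoms from the SMILES: 12 C, 1 Cl, 2 N, 4 O.
Implicit hydrogens by atom environment:
  4 × C (aromatic): 1 H each → 4
  3 × C: 1 H each → 3
  2 × C: 2 H each → 4
  2 × C (aromatic): no H
  2 × O: no H
  1 × C: 3 H
  1 × Cl: no H
  1 × N: 2 H
  1 × N (charge +1): no H
  1 × O: 1 H
  1 × O (charge -1): no H
  Total hydrogens = 17.
Molecular formula: C12H17ClN2O4

C12H17ClN2O4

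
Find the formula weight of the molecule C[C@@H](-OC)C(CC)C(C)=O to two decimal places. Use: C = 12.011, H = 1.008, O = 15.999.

144.21

Molecular formula: C8H16O2.
M = 8×12.011 + 16×1.008 + 2×15.999 = 144.21 g/mol.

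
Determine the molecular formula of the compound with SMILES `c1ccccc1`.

C6H6

Heavy atoms from the SMILES: 6 C.
Implicit hydrogens by atom environment:
  6 × C (aromatic): 1 H each → 6
  Total hydrogens = 6.
Molecular formula: C6H6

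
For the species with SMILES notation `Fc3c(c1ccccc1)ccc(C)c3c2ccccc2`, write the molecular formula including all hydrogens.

C19H15F

Heavy atoms from the SMILES: 19 C, 1 F.
Implicit hydrogens by atom environment:
  12 × C (aromatic): 1 H each → 12
  6 × C (aromatic): no H
  1 × C: 3 H
  1 × F: no H
  Total hydrogens = 15.
Molecular formula: C19H15F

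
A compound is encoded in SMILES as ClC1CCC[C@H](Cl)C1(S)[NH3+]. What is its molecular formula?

C6H12Cl2NS+

Heavy atoms from the SMILES: 6 C, 2 Cl, 1 N, 1 S.
Implicit hydrogens by atom environment:
  3 × C: 2 H each → 6
  2 × C: 1 H each → 2
  2 × Cl: no H
  1 × C: no H
  1 × N (charge +1): 3 H
  1 × S: 1 H
  Total hydrogens = 12.
Net charge +1.
Molecular formula: C6H12Cl2NS+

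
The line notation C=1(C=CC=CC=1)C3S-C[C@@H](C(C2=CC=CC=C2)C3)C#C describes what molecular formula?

C19H18S

Heavy atoms from the SMILES: 19 C, 1 S.
Implicit hydrogens by atom environment:
  10 × C (aromatic): 1 H each → 10
  4 × C: 1 H each → 4
  2 × C: 2 H each → 4
  2 × C (aromatic): no H
  1 × C: no H
  1 × S: no H
  Total hydrogens = 18.
Molecular formula: C19H18S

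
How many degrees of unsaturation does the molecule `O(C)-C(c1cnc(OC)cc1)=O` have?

5

Molecular formula from the SMILES: C8H9NO3.
DoU = (2C + 2 + N − H − X)/2 = (2·8 + 2 + 1 − 9 − 0)/2 = 10/2 = 5.
(Structurally: 1 ring(s) + 4 π bond(s) = 5.)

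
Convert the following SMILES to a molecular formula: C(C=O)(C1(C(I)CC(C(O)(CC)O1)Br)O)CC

C11H18BrIO4

Heavy atoms from the SMILES: 1 Br, 11 C, 1 I, 4 O.
Implicit hydrogens by atom environment:
  4 × C: 1 H each → 4
  3 × C: 2 H each → 6
  2 × C: 3 H each → 6
  2 × C: no H
  2 × O: 1 H each → 2
  2 × O: no H
  1 × Br: no H
  1 × I: no H
  Total hydrogens = 18.
Molecular formula: C11H18BrIO4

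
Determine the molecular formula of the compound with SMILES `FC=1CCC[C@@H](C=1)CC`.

Heavy atoms from the SMILES: 8 C, 1 F.
Implicit hydrogens by atom environment:
  4 × C: 2 H each → 8
  2 × C: 1 H each → 2
  1 × C: 3 H
  1 × C: no H
  1 × F: no H
  Total hydrogens = 13.
Molecular formula: C8H13F

C8H13F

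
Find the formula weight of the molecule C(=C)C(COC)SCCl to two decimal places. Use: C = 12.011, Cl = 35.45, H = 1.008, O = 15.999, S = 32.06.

166.66

Molecular formula: C6H11ClOS.
M = 6×12.011 + 1×35.45 + 11×1.008 + 1×15.999 + 1×32.06 = 166.66 g/mol.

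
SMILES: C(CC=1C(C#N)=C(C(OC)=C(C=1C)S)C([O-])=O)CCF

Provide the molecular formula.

Heavy atoms from the SMILES: 14 C, 1 F, 1 N, 3 O, 1 S.
Implicit hydrogens by atom environment:
  6 × C (aromatic): no H
  4 × C: 2 H each → 8
  2 × C: 3 H each → 6
  2 × C: no H
  2 × O: no H
  1 × F: no H
  1 × N: no H
  1 × O (charge -1): no H
  1 × S: 1 H
  Total hydrogens = 15.
Net charge -1.
Molecular formula: C14H15FNO3S-

C14H15FNO3S-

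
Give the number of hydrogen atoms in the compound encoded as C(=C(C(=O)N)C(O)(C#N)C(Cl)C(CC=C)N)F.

Hydrogens are implicit in SMILES; fill each atom to its normal valence:
  4 × C: 1 H each → 4
  4 × C: no H
  2 × C: 2 H each → 4
  2 × N: 2 H each → 4
  1 × Cl: no H
  1 × F: no H
  1 × N: no H
  1 × O: 1 H
  1 × O: no H
  Total hydrogens = 13.

13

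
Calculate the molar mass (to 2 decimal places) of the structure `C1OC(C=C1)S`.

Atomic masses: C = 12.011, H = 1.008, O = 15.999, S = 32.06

Molecular formula: C4H6OS.
M = 4×12.011 + 6×1.008 + 1×15.999 + 1×32.06 = 102.15 g/mol.

102.15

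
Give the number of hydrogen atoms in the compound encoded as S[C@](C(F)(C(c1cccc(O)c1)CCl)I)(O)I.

10

Hydrogens are implicit in SMILES; fill each atom to its normal valence:
  4 × C (aromatic): 1 H each → 4
  2 × C: no H
  2 × C (aromatic): no H
  2 × I: no H
  2 × O: 1 H each → 2
  1 × C: 2 H
  1 × C: 1 H
  1 × Cl: no H
  1 × F: no H
  1 × S: 1 H
  Total hydrogens = 10.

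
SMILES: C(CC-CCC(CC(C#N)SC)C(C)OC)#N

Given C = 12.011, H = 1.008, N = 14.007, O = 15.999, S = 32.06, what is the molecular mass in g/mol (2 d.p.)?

254.39

Molecular formula: C13H22N2OS.
M = 13×12.011 + 22×1.008 + 2×14.007 + 1×15.999 + 1×32.06 = 254.39 g/mol.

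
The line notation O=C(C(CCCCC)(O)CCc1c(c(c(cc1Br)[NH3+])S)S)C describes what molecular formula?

Heavy atoms from the SMILES: 1 Br, 16 C, 1 N, 2 O, 2 S.
Implicit hydrogens by atom environment:
  6 × C: 2 H each → 12
  5 × C (aromatic): no H
  2 × C: 3 H each → 6
  2 × C: no H
  2 × S: 1 H each → 2
  1 × Br: no H
  1 × C (aromatic): 1 H
  1 × N (charge +1): 3 H
  1 × O: 1 H
  1 × O: no H
  Total hydrogens = 25.
Net charge +1.
Molecular formula: C16H25BrNO2S2+

C16H25BrNO2S2+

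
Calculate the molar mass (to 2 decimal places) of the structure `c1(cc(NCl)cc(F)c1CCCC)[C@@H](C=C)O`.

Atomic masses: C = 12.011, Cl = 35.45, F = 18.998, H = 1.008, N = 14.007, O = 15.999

Molecular formula: C13H17ClFNO.
M = 13×12.011 + 1×35.45 + 1×18.998 + 17×1.008 + 1×14.007 + 1×15.999 = 257.73 g/mol.

257.73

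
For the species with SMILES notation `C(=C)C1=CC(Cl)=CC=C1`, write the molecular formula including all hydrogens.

Heavy atoms from the SMILES: 8 C, 1 Cl.
Implicit hydrogens by atom environment:
  4 × C (aromatic): 1 H each → 4
  2 × C (aromatic): no H
  1 × C: 2 H
  1 × C: 1 H
  1 × Cl: no H
  Total hydrogens = 7.
Molecular formula: C8H7Cl

C8H7Cl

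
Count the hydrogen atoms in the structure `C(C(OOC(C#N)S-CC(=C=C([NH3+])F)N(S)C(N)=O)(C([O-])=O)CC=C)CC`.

Hydrogens are implicit in SMILES; fill each atom to its normal valence:
  7 × C: no H
  5 × C: 2 H each → 10
  4 × O: no H
  2 × C: 1 H each → 2
  2 × N: no H
  1 × C: 3 H
  1 × F: no H
  1 × N (charge +1): 3 H
  1 × N: 2 H
  1 × O (charge -1): no H
  1 × S: 1 H
  1 × S: no H
  Total hydrogens = 21.

21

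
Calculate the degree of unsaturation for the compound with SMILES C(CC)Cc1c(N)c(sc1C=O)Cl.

4

Molecular formula from the SMILES: C9H12ClNOS.
DoU = (2C + 2 + N − H − X)/2 = (2·9 + 2 + 1 − 12 − 1)/2 = 8/2 = 4.
(Structurally: 1 ring(s) + 3 π bond(s) = 4.)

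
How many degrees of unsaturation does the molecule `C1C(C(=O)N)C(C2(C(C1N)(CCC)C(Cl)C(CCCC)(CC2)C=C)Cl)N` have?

Molecular formula from the SMILES: C20H35Cl2N3O.
DoU = (2C + 2 + N − H − X)/2 = (2·20 + 2 + 3 − 35 − 2)/2 = 8/2 = 4.
(Structurally: 2 ring(s) + 2 π bond(s) = 4.)

4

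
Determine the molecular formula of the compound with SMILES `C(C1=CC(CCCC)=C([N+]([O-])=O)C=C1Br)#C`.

C12H12BrNO2

Heavy atoms from the SMILES: 1 Br, 12 C, 1 N, 2 O.
Implicit hydrogens by atom environment:
  4 × C (aromatic): no H
  3 × C: 2 H each → 6
  2 × C (aromatic): 1 H each → 2
  1 × Br: no H
  1 × C: 3 H
  1 × C: 1 H
  1 × C: no H
  1 × N (charge +1): no H
  1 × O: no H
  1 × O (charge -1): no H
  Total hydrogens = 12.
Molecular formula: C12H12BrNO2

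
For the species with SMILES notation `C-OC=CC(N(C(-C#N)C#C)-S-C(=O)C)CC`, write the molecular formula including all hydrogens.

C12H16N2O2S

Heavy atoms from the SMILES: 12 C, 2 N, 2 O, 1 S.
Implicit hydrogens by atom environment:
  5 × C: 1 H each → 5
  3 × C: 3 H each → 9
  3 × C: no H
  2 × N: no H
  2 × O: no H
  1 × C: 2 H
  1 × S: no H
  Total hydrogens = 16.
Molecular formula: C12H16N2O2S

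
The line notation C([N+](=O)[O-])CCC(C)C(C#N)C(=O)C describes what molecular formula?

Heavy atoms from the SMILES: 9 C, 2 N, 3 O.
Implicit hydrogens by atom environment:
  3 × C: 2 H each → 6
  2 × C: 3 H each → 6
  2 × C: 1 H each → 2
  2 × C: no H
  2 × O: no H
  1 × N: no H
  1 × N (charge +1): no H
  1 × O (charge -1): no H
  Total hydrogens = 14.
Molecular formula: C9H14N2O3

C9H14N2O3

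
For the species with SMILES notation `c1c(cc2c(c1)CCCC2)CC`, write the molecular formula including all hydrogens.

C12H16

Heavy atoms from the SMILES: 12 C.
Implicit hydrogens by atom environment:
  5 × C: 2 H each → 10
  3 × C (aromatic): 1 H each → 3
  3 × C (aromatic): no H
  1 × C: 3 H
  Total hydrogens = 16.
Molecular formula: C12H16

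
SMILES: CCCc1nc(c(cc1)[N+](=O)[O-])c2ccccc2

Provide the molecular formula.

C14H14N2O2

Heavy atoms from the SMILES: 14 C, 2 N, 2 O.
Implicit hydrogens by atom environment:
  7 × C (aromatic): 1 H each → 7
  4 × C (aromatic): no H
  2 × C: 2 H each → 4
  1 × C: 3 H
  1 × N (aromatic): no H
  1 × N (charge +1): no H
  1 × O: no H
  1 × O (charge -1): no H
  Total hydrogens = 14.
Molecular formula: C14H14N2O2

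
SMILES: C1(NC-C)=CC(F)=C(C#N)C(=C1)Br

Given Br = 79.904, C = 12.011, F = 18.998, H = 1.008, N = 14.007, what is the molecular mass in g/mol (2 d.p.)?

Molecular formula: C9H8BrFN2.
M = 1×79.904 + 9×12.011 + 1×18.998 + 8×1.008 + 2×14.007 = 243.08 g/mol.

243.08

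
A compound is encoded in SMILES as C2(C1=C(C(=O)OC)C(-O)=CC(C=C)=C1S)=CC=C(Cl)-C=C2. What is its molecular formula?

Heavy atoms from the SMILES: 16 C, 1 Cl, 3 O, 1 S.
Implicit hydrogens by atom environment:
  7 × C (aromatic): no H
  5 × C (aromatic): 1 H each → 5
  2 × O: no H
  1 × C: 3 H
  1 × C: 2 H
  1 × C: 1 H
  1 × C: no H
  1 × Cl: no H
  1 × O: 1 H
  1 × S: 1 H
  Total hydrogens = 13.
Molecular formula: C16H13ClO3S

C16H13ClO3S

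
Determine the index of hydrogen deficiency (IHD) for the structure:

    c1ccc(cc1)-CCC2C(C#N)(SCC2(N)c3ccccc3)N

11

Molecular formula from the SMILES: C19H21N3S.
DoU = (2C + 2 + N − H − X)/2 = (2·19 + 2 + 3 − 21 − 0)/2 = 22/2 = 11.
(Structurally: 3 ring(s) + 8 π bond(s) = 11.)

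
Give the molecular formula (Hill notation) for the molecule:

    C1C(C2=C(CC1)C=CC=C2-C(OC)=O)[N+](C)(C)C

Heavy atoms from the SMILES: 15 C, 1 N, 2 O.
Implicit hydrogens by atom environment:
  4 × C: 3 H each → 12
  3 × C: 2 H each → 6
  3 × C (aromatic): 1 H each → 3
  3 × C (aromatic): no H
  2 × O: no H
  1 × C: 1 H
  1 × C: no H
  1 × N (charge +1): no H
  Total hydrogens = 22.
Net charge +1.
Molecular formula: C15H22NO2+

C15H22NO2+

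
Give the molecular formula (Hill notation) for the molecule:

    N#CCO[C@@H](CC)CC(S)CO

Heavy atoms from the SMILES: 8 C, 1 N, 2 O, 1 S.
Implicit hydrogens by atom environment:
  4 × C: 2 H each → 8
  2 × C: 1 H each → 2
  1 × C: 3 H
  1 × C: no H
  1 × N: no H
  1 × O: 1 H
  1 × O: no H
  1 × S: 1 H
  Total hydrogens = 15.
Molecular formula: C8H15NO2S

C8H15NO2S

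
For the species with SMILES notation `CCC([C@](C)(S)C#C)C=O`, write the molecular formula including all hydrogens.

C8H12OS

Heavy atoms from the SMILES: 8 C, 1 O, 1 S.
Implicit hydrogens by atom environment:
  3 × C: 1 H each → 3
  2 × C: 3 H each → 6
  2 × C: no H
  1 × C: 2 H
  1 × O: no H
  1 × S: 1 H
  Total hydrogens = 12.
Molecular formula: C8H12OS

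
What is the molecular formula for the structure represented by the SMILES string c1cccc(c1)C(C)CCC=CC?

C13H18

Heavy atoms from the SMILES: 13 C.
Implicit hydrogens by atom environment:
  5 × C (aromatic): 1 H each → 5
  3 × C: 1 H each → 3
  2 × C: 3 H each → 6
  2 × C: 2 H each → 4
  1 × C (aromatic): no H
  Total hydrogens = 18.
Molecular formula: C13H18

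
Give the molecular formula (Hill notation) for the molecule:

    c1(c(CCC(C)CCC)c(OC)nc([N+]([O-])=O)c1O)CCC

C16H26N2O4

Heavy atoms from the SMILES: 16 C, 2 N, 4 O.
Implicit hydrogens by atom environment:
  6 × C: 2 H each → 12
  5 × C (aromatic): no H
  4 × C: 3 H each → 12
  2 × O: no H
  1 × C: 1 H
  1 × N (aromatic): no H
  1 × N (charge +1): no H
  1 × O: 1 H
  1 × O (charge -1): no H
  Total hydrogens = 26.
Molecular formula: C16H26N2O4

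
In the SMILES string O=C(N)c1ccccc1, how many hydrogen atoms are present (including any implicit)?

Hydrogens are implicit in SMILES; fill each atom to its normal valence:
  5 × C (aromatic): 1 H each → 5
  1 × C (aromatic): no H
  1 × C: no H
  1 × N: 2 H
  1 × O: no H
  Total hydrogens = 7.

7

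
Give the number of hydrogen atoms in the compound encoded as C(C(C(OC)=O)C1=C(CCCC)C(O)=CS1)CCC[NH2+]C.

28

Hydrogens are implicit in SMILES; fill each atom to its normal valence:
  7 × C: 2 H each → 14
  3 × C: 3 H each → 9
  3 × C (aromatic): no H
  2 × O: no H
  1 × C (aromatic): 1 H
  1 × C: 1 H
  1 × C: no H
  1 × N (charge +1): 2 H
  1 × O: 1 H
  1 × S (aromatic): no H
  Total hydrogens = 28.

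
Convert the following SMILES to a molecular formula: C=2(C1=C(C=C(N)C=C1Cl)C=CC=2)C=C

C12H10ClN

Heavy atoms from the SMILES: 12 C, 1 Cl, 1 N.
Implicit hydrogens by atom environment:
  5 × C (aromatic): 1 H each → 5
  5 × C (aromatic): no H
  1 × C: 2 H
  1 × C: 1 H
  1 × Cl: no H
  1 × N: 2 H
  Total hydrogens = 10.
Molecular formula: C12H10ClN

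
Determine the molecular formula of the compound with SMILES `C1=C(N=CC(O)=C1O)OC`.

Heavy atoms from the SMILES: 6 C, 1 N, 3 O.
Implicit hydrogens by atom environment:
  3 × C (aromatic): no H
  2 × C (aromatic): 1 H each → 2
  2 × O: 1 H each → 2
  1 × C: 3 H
  1 × N (aromatic): no H
  1 × O: no H
  Total hydrogens = 7.
Molecular formula: C6H7NO3

C6H7NO3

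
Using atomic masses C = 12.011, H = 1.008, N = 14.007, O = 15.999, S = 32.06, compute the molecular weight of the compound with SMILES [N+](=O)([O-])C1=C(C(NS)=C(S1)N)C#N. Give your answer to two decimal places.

Molecular formula: C5H4N4O2S2.
M = 5×12.011 + 4×1.008 + 4×14.007 + 2×15.999 + 2×32.06 = 216.23 g/mol.

216.23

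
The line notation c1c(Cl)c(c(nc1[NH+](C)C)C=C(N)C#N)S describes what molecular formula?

C10H12ClN4S+

Heavy atoms from the SMILES: 10 C, 1 Cl, 4 N, 1 S.
Implicit hydrogens by atom environment:
  4 × C (aromatic): no H
  2 × C: 3 H each → 6
  2 × C: no H
  1 × C (aromatic): 1 H
  1 × C: 1 H
  1 × Cl: no H
  1 × N: 2 H
  1 × N (charge +1): 1 H
  1 × N (aromatic): no H
  1 × N: no H
  1 × S: 1 H
  Total hydrogens = 12.
Net charge +1.
Molecular formula: C10H12ClN4S+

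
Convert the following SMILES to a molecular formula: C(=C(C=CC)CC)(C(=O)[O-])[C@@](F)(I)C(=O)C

Heavy atoms from the SMILES: 11 C, 1 F, 1 I, 3 O.
Implicit hydrogens by atom environment:
  5 × C: no H
  3 × C: 3 H each → 9
  2 × C: 1 H each → 2
  2 × O: no H
  1 × C: 2 H
  1 × F: no H
  1 × I: no H
  1 × O (charge -1): no H
  Total hydrogens = 13.
Net charge -1.
Molecular formula: C11H13FIO3-

C11H13FIO3-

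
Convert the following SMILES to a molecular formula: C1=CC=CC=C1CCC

Heavy atoms from the SMILES: 9 C.
Implicit hydrogens by atom environment:
  5 × C (aromatic): 1 H each → 5
  2 × C: 2 H each → 4
  1 × C: 3 H
  1 × C (aromatic): no H
  Total hydrogens = 12.
Molecular formula: C9H12

C9H12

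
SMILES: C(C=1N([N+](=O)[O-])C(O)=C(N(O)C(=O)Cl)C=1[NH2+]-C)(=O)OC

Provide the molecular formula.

C8H10ClN4O7+

Heavy atoms from the SMILES: 8 C, 1 Cl, 4 N, 7 O.
Implicit hydrogens by atom environment:
  4 × C (aromatic): no H
  4 × O: no H
  2 × C: 3 H each → 6
  2 × C: no H
  2 × O: 1 H each → 2
  1 × Cl: no H
  1 × N (charge +1): 2 H
  1 × N (aromatic): no H
  1 × N: no H
  1 × N (charge +1): no H
  1 × O (charge -1): no H
  Total hydrogens = 10.
Net charge +1.
Molecular formula: C8H10ClN4O7+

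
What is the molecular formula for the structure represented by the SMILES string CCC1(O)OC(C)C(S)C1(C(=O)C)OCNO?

Heavy atoms from the SMILES: 10 C, 1 N, 5 O, 1 S.
Implicit hydrogens by atom environment:
  3 × C: 3 H each → 9
  3 × C: no H
  3 × O: no H
  2 × C: 2 H each → 4
  2 × C: 1 H each → 2
  2 × O: 1 H each → 2
  1 × N: 1 H
  1 × S: 1 H
  Total hydrogens = 19.
Molecular formula: C10H19NO5S

C10H19NO5S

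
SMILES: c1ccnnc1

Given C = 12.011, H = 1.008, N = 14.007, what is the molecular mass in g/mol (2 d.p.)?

Molecular formula: C4H4N2.
M = 4×12.011 + 4×1.008 + 2×14.007 = 80.09 g/mol.

80.09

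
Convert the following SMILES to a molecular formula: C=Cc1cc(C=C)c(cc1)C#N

Heavy atoms from the SMILES: 11 C, 1 N.
Implicit hydrogens by atom environment:
  3 × C (aromatic): 1 H each → 3
  3 × C (aromatic): no H
  2 × C: 2 H each → 4
  2 × C: 1 H each → 2
  1 × C: no H
  1 × N: no H
  Total hydrogens = 9.
Molecular formula: C11H9N

C11H9N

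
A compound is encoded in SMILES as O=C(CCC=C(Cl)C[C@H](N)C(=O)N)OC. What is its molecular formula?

C9H15ClN2O3

Heavy atoms from the SMILES: 9 C, 1 Cl, 2 N, 3 O.
Implicit hydrogens by atom environment:
  3 × C: 2 H each → 6
  3 × C: no H
  3 × O: no H
  2 × C: 1 H each → 2
  2 × N: 2 H each → 4
  1 × C: 3 H
  1 × Cl: no H
  Total hydrogens = 15.
Molecular formula: C9H15ClN2O3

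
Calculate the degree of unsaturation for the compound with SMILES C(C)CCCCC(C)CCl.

0

Molecular formula from the SMILES: C9H19Cl.
DoU = (2C + 2 + N − H − X)/2 = (2·9 + 2 + 0 − 19 − 1)/2 = 0/2 = 0.
(Structurally: 0 ring(s) + 0 π bond(s) = 0.)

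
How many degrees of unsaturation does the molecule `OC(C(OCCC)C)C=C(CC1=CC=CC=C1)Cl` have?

Molecular formula from the SMILES: C15H21ClO2.
DoU = (2C + 2 + N − H − X)/2 = (2·15 + 2 + 0 − 21 − 1)/2 = 10/2 = 5.
(Structurally: 1 ring(s) + 4 π bond(s) = 5.)

5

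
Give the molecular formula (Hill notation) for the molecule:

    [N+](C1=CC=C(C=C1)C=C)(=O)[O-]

Heavy atoms from the SMILES: 8 C, 1 N, 2 O.
Implicit hydrogens by atom environment:
  4 × C (aromatic): 1 H each → 4
  2 × C (aromatic): no H
  1 × C: 2 H
  1 × C: 1 H
  1 × N (charge +1): no H
  1 × O: no H
  1 × O (charge -1): no H
  Total hydrogens = 7.
Molecular formula: C8H7NO2

C8H7NO2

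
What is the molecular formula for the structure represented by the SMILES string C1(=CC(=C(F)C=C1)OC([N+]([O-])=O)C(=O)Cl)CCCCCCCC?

Heavy atoms from the SMILES: 16 C, 1 Cl, 1 F, 1 N, 4 O.
Implicit hydrogens by atom environment:
  7 × C: 2 H each → 14
  3 × C (aromatic): 1 H each → 3
  3 × C (aromatic): no H
  3 × O: no H
  1 × C: 3 H
  1 × C: 1 H
  1 × C: no H
  1 × Cl: no H
  1 × F: no H
  1 × N (charge +1): no H
  1 × O (charge -1): no H
  Total hydrogens = 21.
Molecular formula: C16H21ClFNO4

C16H21ClFNO4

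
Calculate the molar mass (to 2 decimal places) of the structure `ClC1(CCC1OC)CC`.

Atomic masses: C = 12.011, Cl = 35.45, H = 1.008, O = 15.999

Molecular formula: C7H13ClO.
M = 7×12.011 + 1×35.45 + 13×1.008 + 1×15.999 = 148.63 g/mol.

148.63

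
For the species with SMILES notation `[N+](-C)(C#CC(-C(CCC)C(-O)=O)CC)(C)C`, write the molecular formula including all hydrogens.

Heavy atoms from the SMILES: 13 C, 1 N, 2 O.
Implicit hydrogens by atom environment:
  5 × C: 3 H each → 15
  3 × C: 2 H each → 6
  3 × C: no H
  2 × C: 1 H each → 2
  1 × N (charge +1): no H
  1 × O: 1 H
  1 × O: no H
  Total hydrogens = 24.
Net charge +1.
Molecular formula: C13H24NO2+

C13H24NO2+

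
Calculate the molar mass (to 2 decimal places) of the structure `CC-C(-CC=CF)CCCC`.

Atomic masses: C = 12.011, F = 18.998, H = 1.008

Molecular formula: C10H19F.
M = 10×12.011 + 1×18.998 + 19×1.008 = 158.26 g/mol.

158.26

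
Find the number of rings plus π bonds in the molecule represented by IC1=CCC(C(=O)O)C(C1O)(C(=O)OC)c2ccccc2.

8

Molecular formula from the SMILES: C15H15IO5.
DoU = (2C + 2 + N − H − X)/2 = (2·15 + 2 + 0 − 15 − 1)/2 = 16/2 = 8.
(Structurally: 2 ring(s) + 6 π bond(s) = 8.)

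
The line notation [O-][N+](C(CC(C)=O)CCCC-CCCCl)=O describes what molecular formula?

Heavy atoms from the SMILES: 11 C, 1 Cl, 1 N, 3 O.
Implicit hydrogens by atom environment:
  8 × C: 2 H each → 16
  2 × O: no H
  1 × C: 3 H
  1 × C: 1 H
  1 × C: no H
  1 × Cl: no H
  1 × N (charge +1): no H
  1 × O (charge -1): no H
  Total hydrogens = 20.
Molecular formula: C11H20ClNO3

C11H20ClNO3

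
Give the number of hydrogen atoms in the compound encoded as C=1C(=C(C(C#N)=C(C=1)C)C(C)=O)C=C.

11

Hydrogens are implicit in SMILES; fill each atom to its normal valence:
  4 × C (aromatic): no H
  2 × C: 3 H each → 6
  2 × C (aromatic): 1 H each → 2
  2 × C: no H
  1 × C: 2 H
  1 × C: 1 H
  1 × N: no H
  1 × O: no H
  Total hydrogens = 11.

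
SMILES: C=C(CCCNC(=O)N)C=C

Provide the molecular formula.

C8H14N2O

Heavy atoms from the SMILES: 8 C, 2 N, 1 O.
Implicit hydrogens by atom environment:
  5 × C: 2 H each → 10
  2 × C: no H
  1 × C: 1 H
  1 × N: 2 H
  1 × N: 1 H
  1 × O: no H
  Total hydrogens = 14.
Molecular formula: C8H14N2O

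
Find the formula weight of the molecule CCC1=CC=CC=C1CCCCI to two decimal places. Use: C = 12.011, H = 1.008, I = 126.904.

Molecular formula: C12H17I.
M = 12×12.011 + 17×1.008 + 1×126.904 = 288.17 g/mol.

288.17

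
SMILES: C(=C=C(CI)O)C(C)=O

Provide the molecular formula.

Heavy atoms from the SMILES: 6 C, 1 I, 2 O.
Implicit hydrogens by atom environment:
  3 × C: no H
  1 × C: 3 H
  1 × C: 2 H
  1 × C: 1 H
  1 × I: no H
  1 × O: 1 H
  1 × O: no H
  Total hydrogens = 7.
Molecular formula: C6H7IO2

C6H7IO2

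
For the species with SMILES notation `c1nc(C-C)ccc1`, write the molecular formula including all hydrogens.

Heavy atoms from the SMILES: 7 C, 1 N.
Implicit hydrogens by atom environment:
  4 × C (aromatic): 1 H each → 4
  1 × C: 3 H
  1 × C: 2 H
  1 × C (aromatic): no H
  1 × N (aromatic): no H
  Total hydrogens = 9.
Molecular formula: C7H9N

C7H9N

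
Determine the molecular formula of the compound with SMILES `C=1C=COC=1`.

C4H4O

Heavy atoms from the SMILES: 4 C, 1 O.
Implicit hydrogens by atom environment:
  4 × C (aromatic): 1 H each → 4
  1 × O (aromatic): no H
  Total hydrogens = 4.
Molecular formula: C4H4O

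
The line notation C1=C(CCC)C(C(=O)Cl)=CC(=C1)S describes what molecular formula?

C10H11ClOS

Heavy atoms from the SMILES: 10 C, 1 Cl, 1 O, 1 S.
Implicit hydrogens by atom environment:
  3 × C (aromatic): 1 H each → 3
  3 × C (aromatic): no H
  2 × C: 2 H each → 4
  1 × C: 3 H
  1 × C: no H
  1 × Cl: no H
  1 × O: no H
  1 × S: 1 H
  Total hydrogens = 11.
Molecular formula: C10H11ClOS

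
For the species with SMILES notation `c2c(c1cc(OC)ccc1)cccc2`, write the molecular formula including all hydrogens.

C13H12O

Heavy atoms from the SMILES: 13 C, 1 O.
Implicit hydrogens by atom environment:
  9 × C (aromatic): 1 H each → 9
  3 × C (aromatic): no H
  1 × C: 3 H
  1 × O: no H
  Total hydrogens = 12.
Molecular formula: C13H12O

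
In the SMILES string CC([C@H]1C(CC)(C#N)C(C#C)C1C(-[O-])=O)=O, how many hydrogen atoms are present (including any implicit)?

12

Hydrogens are implicit in SMILES; fill each atom to its normal valence:
  5 × C: no H
  4 × C: 1 H each → 4
  2 × C: 3 H each → 6
  2 × O: no H
  1 × C: 2 H
  1 × N: no H
  1 × O (charge -1): no H
  Total hydrogens = 12.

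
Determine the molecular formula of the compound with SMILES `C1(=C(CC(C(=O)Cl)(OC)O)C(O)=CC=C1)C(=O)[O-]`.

Heavy atoms from the SMILES: 11 C, 1 Cl, 6 O.
Implicit hydrogens by atom environment:
  3 × C (aromatic): 1 H each → 3
  3 × C (aromatic): no H
  3 × C: no H
  3 × O: no H
  2 × O: 1 H each → 2
  1 × C: 3 H
  1 × C: 2 H
  1 × Cl: no H
  1 × O (charge -1): no H
  Total hydrogens = 10.
Net charge -1.
Molecular formula: C11H10ClO6-

C11H10ClO6-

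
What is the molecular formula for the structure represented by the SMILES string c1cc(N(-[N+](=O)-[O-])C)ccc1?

Heavy atoms from the SMILES: 7 C, 2 N, 2 O.
Implicit hydrogens by atom environment:
  5 × C (aromatic): 1 H each → 5
  1 × C: 3 H
  1 × C (aromatic): no H
  1 × N: no H
  1 × N (charge +1): no H
  1 × O: no H
  1 × O (charge -1): no H
  Total hydrogens = 8.
Molecular formula: C7H8N2O2

C7H8N2O2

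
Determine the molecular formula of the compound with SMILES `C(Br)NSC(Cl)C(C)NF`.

Heavy atoms from the SMILES: 1 Br, 4 C, 1 Cl, 1 F, 2 N, 1 S.
Implicit hydrogens by atom environment:
  2 × C: 1 H each → 2
  2 × N: 1 H each → 2
  1 × Br: no H
  1 × C: 3 H
  1 × C: 2 H
  1 × Cl: no H
  1 × F: no H
  1 × S: no H
  Total hydrogens = 9.
Molecular formula: C4H9BrClFN2S

C4H9BrClFN2S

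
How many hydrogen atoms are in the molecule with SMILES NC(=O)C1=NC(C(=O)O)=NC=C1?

5

Hydrogens are implicit in SMILES; fill each atom to its normal valence:
  2 × C (aromatic): 1 H each → 2
  2 × C (aromatic): no H
  2 × C: no H
  2 × N (aromatic): no H
  2 × O: no H
  1 × N: 2 H
  1 × O: 1 H
  Total hydrogens = 5.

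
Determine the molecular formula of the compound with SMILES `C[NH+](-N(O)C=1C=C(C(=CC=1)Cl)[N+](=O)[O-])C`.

Heavy atoms from the SMILES: 8 C, 1 Cl, 3 N, 3 O.
Implicit hydrogens by atom environment:
  3 × C (aromatic): 1 H each → 3
  3 × C (aromatic): no H
  2 × C: 3 H each → 6
  1 × Cl: no H
  1 × N (charge +1): 1 H
  1 × N: no H
  1 × N (charge +1): no H
  1 × O: 1 H
  1 × O: no H
  1 × O (charge -1): no H
  Total hydrogens = 11.
Net charge +1.
Molecular formula: C8H11ClN3O3+

C8H11ClN3O3+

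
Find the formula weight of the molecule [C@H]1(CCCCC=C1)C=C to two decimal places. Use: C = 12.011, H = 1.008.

Molecular formula: C9H14.
M = 9×12.011 + 14×1.008 = 122.21 g/mol.

122.21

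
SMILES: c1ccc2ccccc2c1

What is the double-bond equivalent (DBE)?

Molecular formula from the SMILES: C10H8.
DoU = (2C + 2 + N − H − X)/2 = (2·10 + 2 + 0 − 8 − 0)/2 = 14/2 = 7.
(Structurally: 2 ring(s) + 5 π bond(s) = 7.)

7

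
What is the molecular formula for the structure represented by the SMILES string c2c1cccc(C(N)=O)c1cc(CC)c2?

Heavy atoms from the SMILES: 13 C, 1 N, 1 O.
Implicit hydrogens by atom environment:
  6 × C (aromatic): 1 H each → 6
  4 × C (aromatic): no H
  1 × C: 3 H
  1 × C: 2 H
  1 × C: no H
  1 × N: 2 H
  1 × O: no H
  Total hydrogens = 13.
Molecular formula: C13H13NO

C13H13NO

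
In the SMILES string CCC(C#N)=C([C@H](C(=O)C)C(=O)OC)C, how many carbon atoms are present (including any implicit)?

The symbol for carbon appears 11 times in the SMILES.

11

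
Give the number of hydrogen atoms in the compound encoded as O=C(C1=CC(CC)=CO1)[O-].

7

Hydrogens are implicit in SMILES; fill each atom to its normal valence:
  2 × C (aromatic): 1 H each → 2
  2 × C (aromatic): no H
  1 × C: 3 H
  1 × C: 2 H
  1 × C: no H
  1 × O (aromatic): no H
  1 × O: no H
  1 × O (charge -1): no H
  Total hydrogens = 7.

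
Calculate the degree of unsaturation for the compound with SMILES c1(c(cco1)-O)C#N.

Molecular formula from the SMILES: C5H3NO2.
DoU = (2C + 2 + N − H − X)/2 = (2·5 + 2 + 1 − 3 − 0)/2 = 10/2 = 5.
(Structurally: 1 ring(s) + 4 π bond(s) = 5.)

5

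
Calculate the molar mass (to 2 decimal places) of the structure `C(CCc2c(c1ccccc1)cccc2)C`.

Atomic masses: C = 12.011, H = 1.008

Molecular formula: C16H18.
M = 16×12.011 + 18×1.008 = 210.32 g/mol.

210.32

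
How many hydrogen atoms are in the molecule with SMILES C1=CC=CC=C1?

Hydrogens are implicit in SMILES; fill each atom to its normal valence:
  6 × C (aromatic): 1 H each → 6
  Total hydrogens = 6.

6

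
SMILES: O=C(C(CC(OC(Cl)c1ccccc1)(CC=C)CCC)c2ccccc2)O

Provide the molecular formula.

Heavy atoms from the SMILES: 23 C, 1 Cl, 3 O.
Implicit hydrogens by atom environment:
  10 × C (aromatic): 1 H each → 10
  5 × C: 2 H each → 10
  3 × C: 1 H each → 3
  2 × C: no H
  2 × C (aromatic): no H
  2 × O: no H
  1 × C: 3 H
  1 × Cl: no H
  1 × O: 1 H
  Total hydrogens = 27.
Molecular formula: C23H27ClO3

C23H27ClO3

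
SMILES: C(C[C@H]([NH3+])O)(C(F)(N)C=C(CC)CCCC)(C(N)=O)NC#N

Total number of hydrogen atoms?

Hydrogens are implicit in SMILES; fill each atom to its normal valence:
  5 × C: 2 H each → 10
  5 × C: no H
  2 × C: 3 H each → 6
  2 × C: 1 H each → 2
  2 × N: 2 H each → 4
  1 × F: no H
  1 × N (charge +1): 3 H
  1 × N: 1 H
  1 × N: no H
  1 × O: 1 H
  1 × O: no H
  Total hydrogens = 27.

27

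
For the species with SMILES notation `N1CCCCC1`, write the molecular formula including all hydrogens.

C5H11N

Heavy atoms from the SMILES: 5 C, 1 N.
Implicit hydrogens by atom environment:
  5 × C: 2 H each → 10
  1 × N: 1 H
  Total hydrogens = 11.
Molecular formula: C5H11N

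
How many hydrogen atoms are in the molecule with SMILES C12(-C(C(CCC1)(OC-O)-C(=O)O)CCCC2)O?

20

Hydrogens are implicit in SMILES; fill each atom to its normal valence:
  8 × C: 2 H each → 16
  3 × C: no H
  3 × O: 1 H each → 3
  2 × O: no H
  1 × C: 1 H
  Total hydrogens = 20.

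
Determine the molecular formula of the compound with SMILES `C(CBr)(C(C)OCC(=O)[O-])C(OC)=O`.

C8H12BrO5-

Heavy atoms from the SMILES: 1 Br, 8 C, 5 O.
Implicit hydrogens by atom environment:
  4 × O: no H
  2 × C: 3 H each → 6
  2 × C: 2 H each → 4
  2 × C: 1 H each → 2
  2 × C: no H
  1 × Br: no H
  1 × O (charge -1): no H
  Total hydrogens = 12.
Net charge -1.
Molecular formula: C8H12BrO5-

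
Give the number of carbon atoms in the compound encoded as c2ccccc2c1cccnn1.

10

The symbol for carbon appears 10 times in the SMILES. Lowercase c denotes aromatic carbon and counts toward C.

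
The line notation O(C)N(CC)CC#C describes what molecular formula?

Heavy atoms from the SMILES: 6 C, 1 N, 1 O.
Implicit hydrogens by atom environment:
  2 × C: 3 H each → 6
  2 × C: 2 H each → 4
  1 × C: 1 H
  1 × C: no H
  1 × N: no H
  1 × O: no H
  Total hydrogens = 11.
Molecular formula: C6H11NO

C6H11NO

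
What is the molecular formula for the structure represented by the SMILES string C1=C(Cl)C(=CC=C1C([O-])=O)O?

C7H4ClO3-

Heavy atoms from the SMILES: 7 C, 1 Cl, 3 O.
Implicit hydrogens by atom environment:
  3 × C (aromatic): 1 H each → 3
  3 × C (aromatic): no H
  1 × C: no H
  1 × Cl: no H
  1 × O: 1 H
  1 × O: no H
  1 × O (charge -1): no H
  Total hydrogens = 4.
Net charge -1.
Molecular formula: C7H4ClO3-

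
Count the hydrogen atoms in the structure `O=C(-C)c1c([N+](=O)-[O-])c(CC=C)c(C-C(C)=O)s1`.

13

Hydrogens are implicit in SMILES; fill each atom to its normal valence:
  4 × C (aromatic): no H
  3 × C: 2 H each → 6
  3 × O: no H
  2 × C: 3 H each → 6
  2 × C: no H
  1 × C: 1 H
  1 × N (charge +1): no H
  1 × O (charge -1): no H
  1 × S (aromatic): no H
  Total hydrogens = 13.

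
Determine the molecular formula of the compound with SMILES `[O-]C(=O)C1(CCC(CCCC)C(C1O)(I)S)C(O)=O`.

Heavy atoms from the SMILES: 12 C, 1 I, 5 O, 1 S.
Implicit hydrogens by atom environment:
  5 × C: 2 H each → 10
  4 × C: no H
  2 × C: 1 H each → 2
  2 × O: 1 H each → 2
  2 × O: no H
  1 × C: 3 H
  1 × I: no H
  1 × O (charge -1): no H
  1 × S: 1 H
  Total hydrogens = 18.
Net charge -1.
Molecular formula: C12H18IO5S-

C12H18IO5S-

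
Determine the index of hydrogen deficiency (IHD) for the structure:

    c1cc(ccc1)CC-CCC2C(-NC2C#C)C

Molecular formula from the SMILES: C16H21N.
DoU = (2C + 2 + N − H − X)/2 = (2·16 + 2 + 1 − 21 − 0)/2 = 14/2 = 7.
(Structurally: 2 ring(s) + 5 π bond(s) = 7.)

7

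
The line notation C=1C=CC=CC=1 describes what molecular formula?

C6H6

Heavy atoms from the SMILES: 6 C.
Implicit hydrogens by atom environment:
  6 × C (aromatic): 1 H each → 6
  Total hydrogens = 6.
Molecular formula: C6H6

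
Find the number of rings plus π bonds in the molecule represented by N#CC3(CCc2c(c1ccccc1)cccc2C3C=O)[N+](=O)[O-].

Molecular formula from the SMILES: C18H14N2O3.
DoU = (2C + 2 + N − H − X)/2 = (2·18 + 2 + 2 − 14 − 0)/2 = 26/2 = 13.
(Structurally: 3 ring(s) + 10 π bond(s) = 13.)

13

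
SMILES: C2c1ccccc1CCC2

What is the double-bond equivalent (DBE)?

5

Molecular formula from the SMILES: C10H12.
DoU = (2C + 2 + N − H − X)/2 = (2·10 + 2 + 0 − 12 − 0)/2 = 10/2 = 5.
(Structurally: 2 ring(s) + 3 π bond(s) = 5.)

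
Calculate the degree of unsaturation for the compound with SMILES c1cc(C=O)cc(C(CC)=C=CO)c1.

7

Molecular formula from the SMILES: C12H12O2.
DoU = (2C + 2 + N − H − X)/2 = (2·12 + 2 + 0 − 12 − 0)/2 = 14/2 = 7.
(Structurally: 1 ring(s) + 6 π bond(s) = 7.)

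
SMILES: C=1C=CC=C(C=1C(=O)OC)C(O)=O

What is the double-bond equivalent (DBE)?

Molecular formula from the SMILES: C9H8O4.
DoU = (2C + 2 + N − H − X)/2 = (2·9 + 2 + 0 − 8 − 0)/2 = 12/2 = 6.
(Structurally: 1 ring(s) + 5 π bond(s) = 6.)

6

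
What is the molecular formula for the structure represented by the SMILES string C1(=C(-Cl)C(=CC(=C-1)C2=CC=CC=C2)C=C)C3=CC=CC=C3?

C20H15Cl

Heavy atoms from the SMILES: 20 C, 1 Cl.
Implicit hydrogens by atom environment:
  12 × C (aromatic): 1 H each → 12
  6 × C (aromatic): no H
  1 × C: 2 H
  1 × C: 1 H
  1 × Cl: no H
  Total hydrogens = 15.
Molecular formula: C20H15Cl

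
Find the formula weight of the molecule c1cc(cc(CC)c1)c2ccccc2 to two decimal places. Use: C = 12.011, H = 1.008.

182.27

Molecular formula: C14H14.
M = 14×12.011 + 14×1.008 = 182.27 g/mol.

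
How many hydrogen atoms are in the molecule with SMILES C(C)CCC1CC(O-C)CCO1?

Hydrogens are implicit in SMILES; fill each atom to its normal valence:
  6 × C: 2 H each → 12
  2 × C: 3 H each → 6
  2 × C: 1 H each → 2
  2 × O: no H
  Total hydrogens = 20.

20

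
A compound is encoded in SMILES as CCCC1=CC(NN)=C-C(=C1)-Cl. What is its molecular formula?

C9H13ClN2

Heavy atoms from the SMILES: 9 C, 1 Cl, 2 N.
Implicit hydrogens by atom environment:
  3 × C (aromatic): 1 H each → 3
  3 × C (aromatic): no H
  2 × C: 2 H each → 4
  1 × C: 3 H
  1 × Cl: no H
  1 × N: 2 H
  1 × N: 1 H
  Total hydrogens = 13.
Molecular formula: C9H13ClN2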